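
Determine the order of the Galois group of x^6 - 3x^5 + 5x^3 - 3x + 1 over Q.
The degree of the splitting field over Q equals the order of the Galois group, so first determine the group. The polynomial f is an irreducible sextic over Q, so G = Gal(f/Q) is one of the 16 transitive subgroups 6T1, ..., 6T16 of S_6. The discriminant of f is -34992, which is not a perfect square, so G is not contained in A_6. The transitive groups of degree 6 not contained in A_6 are: C_6 (6T1, order 6), S_3 (6T2, order 6), D_6 (6T3, order 12), C_3 x S_3 (6T5, order 18), A_4 x C_2 (6T6, order 24), S_4 (6T8, order 24), S_3 x S_3 (6T9, order 36), S_4 x C_2 (6T11, order 48), (S_3 x S_3) : C_2 (6T13, order 72), PGL(2,5) (6T14, order 120), S_6 (6T16, order 720). By Dedekind's theorem, for a prime p not dividing disc(f) the degrees of the irreducible factors of f mod p form the cycle type of an element of G. Factoring f modulo the 23 such primes p <= 97 (skipping 2, 3, which divide the discriminant), each new pattern first appears at: mod 5: f = (x^2 + x + 1)(x^2 + 2x + 3)(x^2 + 4x + 2), pattern 2+2+2; mod 7: f = (x^3 + x^2 + 3x + 1)(x^3 + 3x^2 + x + 1), pattern 3+3; mod 31: f = (x + 3)(x + 7)(x + 9)(x + 21)(x + 23)(x + 27), pattern 1+1+1+1+1+1. No other pattern occurs in this range, so the set of observed cycle types is {2+2+2, 3+3, 1+1+1+1+1+1}. The candidates containing elements of all these cycle types are C_6 (6T1) of order 6, S_3 (6T2) of order 6, D_6 (6T3) of order 12, C_3 x S_3 (6T5) of order 18, A_4 x C_2 (6T6) of order 24, S_4 (6T8) of order 24, S_3 x S_3 (6T9) of order 36, S_4 x C_2 (6T11) of order 48, (S_3 x S_3) : C_2 (6T13) of order 72, PGL(2,5) (6T14) of order 120, S_6 (6T16) of order 720; the others are excluded. The observed types are precisely the cycle types that occur in S_3 (6T2). Each of the other remaining candidates has further cycle types, and by the Chebotarev density theorem the matching factorization patterns would occur for a proportion of primes equal to their share of the group: C_6 (6T1) additionally contains elements of type 6 (2 of its 6 elements, about 33% of primes); D_6 (6T3) additionally contains elements of type 6, 2+2+1+1 (5 of its 12 elements, about 42% of primes); C_3 x S_3 (6T5) additionally contains elements of type 6, 3+1+1+1 (10 of its 18 elements, about 56% of primes); A_4 x C_2 (6T6) additionally contains elements of type 6, 2+2+1+1, 2+1+1+1+1 (14 of its 24 elements, about 58% of primes); S_4 (6T8) additionally contains elements of type 4+1+1, 2+2+1+1 (9 of its 24 elements, about 38% of primes); S_3 x S_3 (6T9) additionally contains elements of type 6, 3+1+1+1, 2+2+1+1 (25 of its 36 elements, about 69% of primes); S_4 x C_2 (6T11) additionally contains elements of type 6, 4+2, 4+1+1, 2+2+1+1, 2+1+1+1+1 (32 of its 48 elements, about 67% of primes); (S_3 x S_3) : C_2 (6T13) additionally contains elements of type 6, 4+2, 3+2+1, 3+1+1+1, 2+2+1+1, 2+1+1+1+1 (61 of its 72 elements, about 85% of primes); PGL(2,5) (6T14) additionally contains elements of type 6, 5+1, 4+1+1, 2+2+1+1 (89 of its 120 elements, about 74% of primes); S_6 (6T16) additionally contains elements of type 6, 5+1, 4+2, 4+1+1, 3+2+1, 3+1+1+1, 2+2+1+1, 2+1+1+1+1 (664 of its 720 elements, about 92% of primes). None of the 23 primes tested shows any such pattern (for each of these groups the chance of that is below 10^-4), which rules them out. Hence G = S_3 (6T2), of order 6. The Galois group S_3 (6T2) has order 6, so the splitting field has degree 6 over Q.

6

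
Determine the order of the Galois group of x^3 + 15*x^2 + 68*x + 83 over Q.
3

The degree of the splitting field over Q equals the order of the Galois group, so first determine the group. The polynomial is an irreducible cubic over Q and its discriminant is 49 = 7^2, a perfect square. For an irreducible cubic, a square discriminant forces the Galois group to be A_3, the cyclic group of order 3. The Galois group C_3 (3T1) has order 3, so the splitting field has degree 3 over Q.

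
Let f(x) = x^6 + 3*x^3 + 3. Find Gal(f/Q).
The polynomial f is an irreducible sextic over Q, so G = Gal(f/Q) is one of the 16 transitive subgroups 6T1, ..., 6T16 of S_6. The discriminant of f is -177147, which is not a perfect square, so G is not contained in A_6. The transitive groups of degree 6 not contained in A_6 are: C_6 (6T1, order 6), S_3 (6T2, order 6), D_6 (6T3, order 12), C_3 x S_3 (6T5, order 18), A_4 x C_2 (6T6, order 24), S_4 (6T8, order 24), S_3 x S_3 (6T9, order 36), S_4 x C_2 (6T11, order 48), (S_3 x S_3) : C_2 (6T13, order 72), PGL(2,5) (6T14, order 120), S_6 (6T16, order 720). By Dedekind's theorem, for a prime p not dividing disc(f) the degrees of the irreducible factors of f mod p form the cycle type of an element of G. Factoring f modulo the 33 such primes p <= 139 (skipping 3, which divides the discriminant), each new pattern first appears at: mod 2: f = (x^6 + x^3 + 1), pattern 6; mod 7: f = (x + 3)(x + 5)(x + 6)(x^3 + 4), pattern 3+1+1+1; mod 17: f = (x^2 + 5x + 7)(x^2 + 13x + 7)(x^2 + 16x + 7), pattern 2+2+2; mod 19: f = (x^3 + 9)(x^3 + 13), pattern 3+3; mod 73: f = (x + 42)(x + 43)(x + 44)(x + 51)(x + 52)(x + 60), pattern 1+1+1+1+1+1. No other pattern occurs in this range, so the set of observed cycle types is {6, 3+1+1+1, 2+2+2, 3+3, 1+1+1+1+1+1}. The candidates containing elements of all these cycle types are C_3 x S_3 (6T5) of order 18, S_3 x S_3 (6T9) of order 36, (S_3 x S_3) : C_2 (6T13) of order 72, S_6 (6T16) of order 720; the others are excluded. The observed types are precisely the cycle types that occur in C_3 x S_3 (6T5). Each of the other remaining candidates has further cycle types, and by the Chebotarev density theorem the matching factorization patterns would occur for a proportion of primes equal to their share of the group: S_3 x S_3 (6T9) additionally contains elements of type 2+2+1+1 (9 of its 36 elements, about 25% of primes); (S_3 x S_3) : C_2 (6T13) additionally contains elements of type 4+2, 3+2+1, 2+2+1+1, 2+1+1+1+1 (45 of its 72 elements, about 62% of primes); S_6 (6T16) additionally contains elements of type 5+1, 4+2, 4+1+1, 3+2+1, 2+2+1+1, 2+1+1+1+1 (504 of its 720 elements, about 70% of primes). None of the 33 primes tested shows any such pattern (for each of these groups the chance of that is below 10^-4), which rules them out. Hence G = C_3 x S_3 (6T5), of order 18.

C_3 x S_3 (also written G18)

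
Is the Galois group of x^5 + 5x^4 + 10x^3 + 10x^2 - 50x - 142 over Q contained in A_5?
The polynomial is irreducible of degree 5 over Q. Its discriminant is 58564000000 = 242000^2, a perfect square. A Galois group lies in the alternating group exactly when the discriminant is a square in Q, so the Galois group (A_5) is contained in A_5.

Yes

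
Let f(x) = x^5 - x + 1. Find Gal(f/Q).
S_5

The polynomial f is an irreducible quintic over Q, so G = Gal(f/Q) is a transitive subgroup of S_5: one of C_5 (5T1, order 5), D_5 (5T2, order 10), F_20 (5T3, order 20), A_5 (5T4, order 60) or S_5 (5T5, order 120). The discriminant of f is 2869, which is not a perfect square, so G is not contained in A_5. The transitive groups of degree 5 not contained in A_5 are: F_20 (5T3, order 20), S_5 (5T5, order 120). By Dedekind's theorem, for a prime p not dividing disc(f) the degrees of the irreducible factors of f mod p form the cycle type of an element of G. Factoring f modulo the first such prime p = 2, each new pattern first appears at: mod 2: f = (x^2 + x + 1)(x^3 + x^2 + 1), pattern 3+2. No other pattern occurs in this range, so the set of observed cycle types is {3+2}. Among the candidates above, the only group containing elements of all these cycle types is S_5 (5T5) — F_20 (5T3) lacks at least one of them. Hence G = S_5 (5T5), of order 120.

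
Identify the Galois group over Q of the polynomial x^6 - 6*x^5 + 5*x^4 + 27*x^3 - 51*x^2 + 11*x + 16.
PSL(2,5), A_5 acting on 6 points

The polynomial f is an irreducible sextic over Q, so G = Gal(f/Q) is one of the 16 transitive subgroups 6T1, ..., 6T16 of S_6. The discriminant of f is 30991489 = 5567^2, a perfect square, so G is contained in A_6. The transitive groups of degree 6 contained in A_6 are: A_4 (6T4, order 12), S_4 (6T7, order 24), (C_3 x C_3) : C_4 (6T10, order 36), PSL(2,5) (6T12, order 60), A_6 (6T15, order 360). By Dedekind's theorem, for a prime p not dividing disc(f) the degrees of the irreducible factors of f mod p form the cycle type of an element of G. Factoring f modulo the 21 such primes p <= 79 (skipping 19, which divides the discriminant), each new pattern first appears at: mod 2: f = (x)(x^5 + x^3 + x^2 + x + 1), pattern 5+1; mod 7: f = (x^3 + 2x^2 + 4x + 5)(x^3 + 6x^2 + 3x + 6), pattern 3+3; mod 61: f = (x + 1)(x + 23)(x^2 + 44x + 55)(x^2 + 48x + 60), pattern 2+2+1+1. No other pattern occurs in this range, so the set of observed cycle types is {5+1, 3+3, 2+2+1+1}. The candidates containing elements of all these cycle types are PSL(2,5) (6T12) of order 60, A_6 (6T15) of order 360; the others are excluded. The observed types are precisely the cycle types that occur in PSL(2,5) (6T12) (apart from the identity). Each of the other remaining candidates has further cycle types, and by the Chebotarev density theorem the matching factorization patterns would occur for a proportion of primes equal to their share of the group: A_6 (6T15) additionally contains elements of type 4+2, 3+1+1+1 (130 of its 360 elements, about 36% of primes). None of the 21 primes tested shows any such pattern (for each of these groups the chance of that is below 10^-4), which rules them out. Hence G = PSL(2,5) (6T12), of order 60.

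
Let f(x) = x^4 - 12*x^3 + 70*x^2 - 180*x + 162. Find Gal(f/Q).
The polynomial is an irreducible quartic over Q and its discriminant is 518400 = 720^2, a perfect square, so the Galois group is contained in A_4. The resolvent cubic y^3 - 70*y^2 + 1512*y - 10368 splits completely over Q, which gives the Klein four-group V_4.

V_4 (also written V4)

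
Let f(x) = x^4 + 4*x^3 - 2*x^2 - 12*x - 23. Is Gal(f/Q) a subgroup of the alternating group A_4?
No

The polynomial is irreducible of degree 4 over Q. Its discriminant is -4194304, which is not a perfect square. A Galois group lies in the alternating group exactly when the discriminant is a square in Q, so the Galois group (D_4) is not contained in A_4.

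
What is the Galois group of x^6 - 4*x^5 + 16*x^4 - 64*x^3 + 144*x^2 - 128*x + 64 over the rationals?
C_6 (order 6)

The polynomial f is an irreducible sextic over Q, so G = Gal(f/Q) is one of the 16 transitive subgroups 6T1, ..., 6T16 of S_6. The discriminant of f is -1154968245501952, which is not a perfect square, so G is not contained in A_6. The transitive groups of degree 6 not contained in A_6 are: C_6 (6T1, order 6), S_3 (6T2, order 6), D_6 (6T3, order 12), C_3 x S_3 (6T5, order 18), A_4 x C_2 (6T6, order 24), S_4 (6T8, order 24), S_3 x S_3 (6T9, order 36), S_4 x C_2 (6T11, order 48), (S_3 x S_3) : C_2 (6T13, order 72), PGL(2,5) (6T14, order 120), S_6 (6T16, order 720). By Dedekind's theorem, for a prime p not dividing disc(f) the degrees of the irreducible factors of f mod p form the cycle type of an element of G. Factoring f modulo the 37 such primes p <= 167 (skipping 2, 7, which divide the discriminant), each new pattern first appears at: mod 3: f = (x^6 + 2x^5 + x^4 + 2x^3 + x + 1), pattern 6; mod 11: f = (x^3 + 2x^2 + 6x + 8)(x^3 + 5x^2 + 8), pattern 3+3; mod 13: f = (x^2 + 4x + 10)(x^2 + 8x + 9)(x^2 + 10x + 1), pattern 2+2+2; mod 29: f = (x + 2)(x + 11)(x + 22)(x + 24)(x + 25)(x + 28), pattern 1+1+1+1+1+1. No other pattern occurs in this range, so the set of observed cycle types is {6, 3+3, 2+2+2, 1+1+1+1+1+1}. The candidates containing elements of all these cycle types are C_6 (6T1) of order 6, D_6 (6T3) of order 12, C_3 x S_3 (6T5) of order 18, A_4 x C_2 (6T6) of order 24, S_3 x S_3 (6T9) of order 36, S_4 x C_2 (6T11) of order 48, (S_3 x S_3) : C_2 (6T13) of order 72, PGL(2,5) (6T14) of order 120, S_6 (6T16) of order 720; the others are excluded. The observed types are precisely the cycle types that occur in C_6 (6T1). Each of the other remaining candidates has further cycle types, and by the Chebotarev density theorem the matching factorization patterns would occur for a proportion of primes equal to their share of the group: D_6 (6T3) additionally contains elements of type 2+2+1+1 (3 of its 12 elements, about 25% of primes); C_3 x S_3 (6T5) additionally contains elements of type 3+1+1+1 (4 of its 18 elements, about 22% of primes); A_4 x C_2 (6T6) additionally contains elements of type 2+2+1+1, 2+1+1+1+1 (6 of its 24 elements, about 25% of primes); S_3 x S_3 (6T9) additionally contains elements of type 3+1+1+1, 2+2+1+1 (13 of its 36 elements, about 36% of primes); S_4 x C_2 (6T11) additionally contains elements of type 4+2, 4+1+1, 2+2+1+1, 2+1+1+1+1 (24 of its 48 elements, about 50% of primes); (S_3 x S_3) : C_2 (6T13) additionally contains elements of type 4+2, 3+2+1, 3+1+1+1, 2+2+1+1, 2+1+1+1+1 (49 of its 72 elements, about 68% of primes); PGL(2,5) (6T14) additionally contains elements of type 5+1, 4+1+1, 2+2+1+1 (69 of its 120 elements, about 58% of primes); S_6 (6T16) additionally contains elements of type 5+1, 4+2, 4+1+1, 3+2+1, 3+1+1+1, 2+2+1+1, 2+1+1+1+1 (544 of its 720 elements, about 76% of primes). None of the 37 primes tested shows any such pattern (for each of these groups the chance of that is below 10^-4), which rules them out. Hence G = C_6 (6T1), of order 6.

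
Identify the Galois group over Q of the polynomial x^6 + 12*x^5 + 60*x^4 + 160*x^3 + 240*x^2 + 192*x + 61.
The polynomial f is an irreducible sextic over Q, so G = Gal(f/Q) is one of the 16 transitive subgroups 6T1, ..., 6T16 of S_6. The discriminant of f is 11337408, which is not a perfect square, so G is not contained in A_6. The transitive groups of degree 6 not contained in A_6 are: C_6 (6T1, order 6), S_3 (6T2, order 6), D_6 (6T3, order 12), C_3 x S_3 (6T5, order 18), A_4 x C_2 (6T6, order 24), S_4 (6T8, order 24), S_3 x S_3 (6T9, order 36), S_4 x C_2 (6T11, order 48), (S_3 x S_3) : C_2 (6T13, order 72), PGL(2,5) (6T14, order 120), S_6 (6T16, order 720). By Dedekind's theorem, for a prime p not dividing disc(f) the degrees of the irreducible factors of f mod p form the cycle type of an element of G. Factoring f modulo the 79 such primes p <= 419 (skipping 2, 3, which divide the discriminant), each new pattern first appears at: mod 5: f = (x^2 + x + 1)(x^2 + 2x + 3)(x^2 + 4x + 2), pattern 2+2+2; mod 7: f = (x^6 + 5x^5 + 4x^4 + 6x^3 + 2x^2 + 3x + 5), pattern 6; mod 11: f = (x + 5)(x + 10)(x^2 + x + 7)(x^2 + 7x + 8), pattern 2+2+1+1; mod 13: f = (x^3 + 6x^2 + 12x + 4)(x^3 + 6x^2 + 12x + 12), pattern 3+3; mod 61: f = (x)(x + 4)(x + 28)(x + 30)(x + 35)(x + 37), pattern 1+1+1+1+1+1. No other pattern occurs in this range, so the set of observed cycle types is {2+2+2, 6, 2+2+1+1, 3+3, 1+1+1+1+1+1}. The candidates containing elements of all these cycle types are D_6 (6T3) of order 12, A_4 x C_2 (6T6) of order 24, S_3 x S_3 (6T9) of order 36, S_4 x C_2 (6T11) of order 48, (S_3 x S_3) : C_2 (6T13) of order 72, PGL(2,5) (6T14) of order 120, S_6 (6T16) of order 720; the others are excluded. The observed types are precisely the cycle types that occur in D_6 (6T3). Each of the other remaining candidates has further cycle types, and by the Chebotarev density theorem the matching factorization patterns would occur for a proportion of primes equal to their share of the group: A_4 x C_2 (6T6) additionally contains elements of type 2+1+1+1+1 (3 of its 24 elements, about 12% of primes); S_3 x S_3 (6T9) additionally contains elements of type 3+1+1+1 (4 of its 36 elements, about 11% of primes); S_4 x C_2 (6T11) additionally contains elements of type 4+2, 4+1+1, 2+1+1+1+1 (15 of its 48 elements, about 31% of primes); (S_3 x S_3) : C_2 (6T13) additionally contains elements of type 4+2, 3+2+1, 3+1+1+1, 2+1+1+1+1 (40 of its 72 elements, about 56% of primes); PGL(2,5) (6T14) additionally contains elements of type 5+1, 4+1+1 (54 of its 120 elements, about 45% of primes); S_6 (6T16) additionally contains elements of type 5+1, 4+2, 4+1+1, 3+2+1, 3+1+1+1, 2+1+1+1+1 (499 of its 720 elements, about 69% of primes). None of the 79 primes tested shows any such pattern (for each of these groups the chance of that is below 10^-4), which rules them out. Hence G = D_6 (6T3), of order 12.

D_6 (order 12)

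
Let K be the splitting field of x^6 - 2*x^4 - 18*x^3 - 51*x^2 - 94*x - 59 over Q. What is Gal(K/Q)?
S_4 (also written S4+)

The polynomial f is an irreducible sextic over Q, so G = Gal(f/Q) is one of the 16 transitive subgroups 6T1, ..., 6T16 of S_6. The discriminant of f is 87452721811456 = 9351616^2, a perfect square, so G is contained in A_6. The transitive groups of degree 6 contained in A_6 are: A_4 (6T4, order 12), S_4 (6T7, order 24), (C_3 x C_3) : C_4 (6T10, order 36), PSL(2,5) (6T12, order 60), A_6 (6T15, order 360). By Dedekind's theorem, for a prime p not dividing disc(f) the degrees of the irreducible factors of f mod p form the cycle type of an element of G. Factoring f modulo the 79 such primes p <= 419 (skipping 2, 23, which divide the discriminant), each new pattern first appears at: mod 3: f = (x^3 + x^2 + 2x + 1)(x^3 + 2x^2 + 1), pattern 3+3; mod 5: f = (x^2 + x + 1)(x^4 + 4x^3 + 3x^2 + 1), pattern 4+2; mod 19: f = (x + 3)(x + 4)(x^2 + 5x + 15)(x^2 + 7x + 4), pattern 2+2+1+1; mod 223: f = (x + 4)(x + 93)(x + 158)(x + 205)(x + 210)(x + 222), pattern 1+1+1+1+1+1. No other pattern occurs in this range, so the set of observed cycle types is {3+3, 4+2, 2+2+1+1, 1+1+1+1+1+1}. The candidates containing elements of all these cycle types are S_4 (6T7) of order 24, (C_3 x C_3) : C_4 (6T10) of order 36, A_6 (6T15) of order 360; the others are excluded. The observed types are precisely the cycle types that occur in S_4 (6T7). Each of the other remaining candidates has further cycle types, and by the Chebotarev density theorem the matching factorization patterns would occur for a proportion of primes equal to their share of the group: (C_3 x C_3) : C_4 (6T10) additionally contains elements of type 3+1+1+1 (4 of its 36 elements, about 11% of primes); A_6 (6T15) additionally contains elements of type 5+1, 3+1+1+1 (184 of its 360 elements, about 51% of primes). None of the 79 primes tested shows any such pattern (for each of these groups the chance of that is below 10^-4), which rules them out. Hence G = S_4 (6T7), of order 24.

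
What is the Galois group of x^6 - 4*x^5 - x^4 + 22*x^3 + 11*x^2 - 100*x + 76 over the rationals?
(C_3 x C_3) : C_4

The polynomial f is an irreducible sextic over Q, so G = Gal(f/Q) is one of the 16 transitive subgroups 6T1, ..., 6T16 of S_6. The discriminant of f is 90962560000 = 301600^2, a perfect square, so G is contained in A_6. The transitive groups of degree 6 contained in A_6 are: A_4 (6T4, order 12), S_4 (6T7, order 24), (C_3 x C_3) : C_4 (6T10, order 36), PSL(2,5) (6T12, order 60), A_6 (6T15, order 360). By Dedekind's theorem, for a prime p not dividing disc(f) the degrees of the irreducible factors of f mod p form the cycle type of an element of G. Factoring f modulo the 19 such primes p <= 83 (skipping 2, 5, 13, 29, which divide the discriminant), each new pattern first appears at: mod 3: f = (x^2 + 1)(x^4 + 2x^3 + x^2 + 2x + 1), pattern 4+2; mod 11: f = (x^3 + x^2 + 5x + 9)(x^3 + 6x^2 + 10x + 6), pattern 3+3; mod 19: f = (x)(x + 3)(x^2 + 15x + 13)(x^2 + 16x + 14), pattern 2+2+1+1; mod 61: f = (x + 29)(x + 36)(x + 46)(x^3 + 7x^2 + 7x + 26), pattern 3+1+1+1. No other pattern occurs in this range, so the set of observed cycle types is {4+2, 3+3, 2+2+1+1, 3+1+1+1}. The candidates containing elements of all these cycle types are (C_3 x C_3) : C_4 (6T10) of order 36, A_6 (6T15) of order 360; the others are excluded. The observed types are precisely the cycle types that occur in (C_3 x C_3) : C_4 (6T10) (apart from the identity). Each of the other remaining candidates has further cycle types, and by the Chebotarev density theorem the matching factorization patterns would occur for a proportion of primes equal to their share of the group: A_6 (6T15) additionally contains elements of type 5+1 (144 of its 360 elements, about 40% of primes). None of the 19 primes tested shows any such pattern (for each of these groups the chance of that is below 10^-4), which rules them out. Hence G = (C_3 x C_3) : C_4 (6T10), of order 36.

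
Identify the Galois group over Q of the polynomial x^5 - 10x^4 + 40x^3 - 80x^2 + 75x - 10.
The polynomial f is an irreducible quintic over Q, so G = Gal(f/Q) is a transitive subgroup of S_5: one of C_5 (5T1, order 5), D_5 (5T2, order 10), F_20 (5T3, order 20), A_5 (5T4, order 60) or S_5 (5T5, order 120). The discriminant of f is 64000000 = 8000^2, a perfect square, so G is contained in A_5. The transitive groups of degree 5 contained in A_5 are: C_5 (5T1, order 5), D_5 (5T2, order 10), A_5 (5T4, order 60). By Dedekind's theorem, for a prime p not dividing disc(f) the degrees of the irreducible factors of f mod p form the cycle type of an element of G. Factoring f modulo the 23 such primes p <= 97 (skipping 2, 5, which divide the discriminant), each new pattern first appears at: mod 3: f = (x + 1)(x^2 + 1)(x^2 + x + 2), pattern 2+2+1; mod 7: f = (x^5 + 4x^4 + 5x^3 + 4x^2 + 5x + 4), pattern 5. No other pattern occurs in this range, so the set of observed cycle types is {2+2+1, 5}. The candidates containing elements of all these cycle types are D_5 (5T2) of order 10, A_5 (5T4) of order 60; the others are excluded. The observed types are precisely the cycle types that occur in D_5 (5T2) (apart from the identity). Each of the other remaining candidates has further cycle types, and by the Chebotarev density theorem the matching factorization patterns would occur for a proportion of primes equal to their share of the group: A_5 (5T4) additionally contains elements of type 3+1+1 (20 of its 60 elements, about 33% of primes). None of the 23 primes tested shows any such pattern (for each of these groups the chance of that is below 10^-4), which rules them out. Hence G = D_5 (5T2), of order 10.

5T2: D_5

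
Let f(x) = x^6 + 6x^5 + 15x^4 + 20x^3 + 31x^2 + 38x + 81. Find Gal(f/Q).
The polynomial f is an irreducible sextic over Q, so G = Gal(f/Q) is one of the 16 transitive subgroups 6T1, ..., 6T16 of S_6. The discriminant of f is -66039417143296, which is not a perfect square, so G is not contained in A_6. The transitive groups of degree 6 not contained in A_6 are: C_6 (6T1, order 6), S_3 (6T2, order 6), D_6 (6T3, order 12), C_3 x S_3 (6T5, order 18), A_4 x C_2 (6T6, order 24), S_4 (6T8, order 24), S_3 x S_3 (6T9, order 36), S_4 x C_2 (6T11, order 48), (S_3 x S_3) : C_2 (6T13, order 72), PGL(2,5) (6T14, order 120), S_6 (6T16, order 720). By Dedekind's theorem, for a prime p not dividing disc(f) the degrees of the irreducible factors of f mod p form the cycle type of an element of G. Factoring f modulo the 17 such primes p <= 67 (skipping 2, 31, which divide the discriminant), each new pattern first appears at: mod 3: f = (x)(x + 2)(x^4 + x^3 + x^2 + 1), pattern 4+1+1; mod 5: f = (x^3 + 2x^2 + 4x + 4)(x^3 + 4x^2 + 3x + 4), pattern 3+3; mod 7: f = (x^6 + 6x^5 + x^4 + 6x^3 + 3x^2 + 3x + 4), pattern 6; mod 11: f = (x^2 + 5)(x^2 + 2x + 4)(x^2 + 4x + 9), pattern 2+2+2; mod 13: f = (x^2 + 2x + 12)(x^4 + 4x^3 + 8x^2 + 8x + 10), pattern 4+2; mod 37: f = (x + 11)(x + 28)(x^2 + 20x + 9)(x^2 + 21x + 10), pattern 2+2+1+1; mod 47: f = (x + 11)(x + 19)(x + 30)(x + 38)(x^2 + 2x + 2), pattern 2+1+1+1+1. No other pattern occurs in this range, so the set of observed cycle types is {4+1+1, 3+3, 6, 2+2+2, 4+2, 2+2+1+1, 2+1+1+1+1}. The candidates containing elements of all these cycle types are S_4 x C_2 (6T11) of order 48, S_6 (6T16) of order 720; the others are excluded. The observed types are precisely the cycle types that occur in S_4 x C_2 (6T11) (apart from the identity). Each of the other remaining candidates has further cycle types, and by the Chebotarev density theorem the matching factorization patterns would occur for a proportion of primes equal to their share of the group: S_6 (6T16) additionally contains elements of type 5+1, 3+2+1, 3+1+1+1 (304 of its 720 elements, about 42% of primes). None of the 17 primes tested shows any such pattern (for each of these groups the chance of that is below 10^-4), which rules them out. Hence G = S_4 x C_2 (6T11), of order 48.

S_4 x C_2 (order 48)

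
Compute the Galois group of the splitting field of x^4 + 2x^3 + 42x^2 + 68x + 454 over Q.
The polynomial is an irreducible quartic over Q and its discriminant is 1666598976 = 40824^2, a perfect square, so the Galois group is contained in A_4. The resolvent cubic y^3 - 42*y^2 - 1680*y + 69832 is irreducible over Q. An irreducible resolvent with square discriminant gives A_4.

A_4 (also written A4)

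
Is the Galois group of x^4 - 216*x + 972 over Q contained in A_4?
The polynomial is irreducible of degree 4 over Q. Its discriminant is 176319369216 = 419904^2, a perfect square. A Galois group lies in the alternating group exactly when the discriminant is a square in Q, so the Galois group (A_4) is contained in A_4.

Yes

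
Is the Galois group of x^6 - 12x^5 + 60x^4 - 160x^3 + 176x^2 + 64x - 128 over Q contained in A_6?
No

The polynomial is irreducible of degree 6 over Q. Its discriminant is -3603718079512576, which is not a perfect square. A Galois group lies in the alternating group exactly when the discriminant is a square in Q, so the Galois group (S_4 x C_2) is not contained in A_6.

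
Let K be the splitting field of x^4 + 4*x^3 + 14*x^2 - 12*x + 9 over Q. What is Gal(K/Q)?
The polynomial is an irreducible quartic over Q and its discriminant is 9437184 = 3072^2, a perfect square, so the Galois group is contained in A_4. The resolvent cubic y^3 - 14*y^2 - 84*y + 216 splits completely over Q, which gives the Klein four-group V_4.

4T2: V_4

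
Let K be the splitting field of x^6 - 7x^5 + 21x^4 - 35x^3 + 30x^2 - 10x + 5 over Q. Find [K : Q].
The degree of the splitting field over Q equals the order of the Galois group, so first determine the group. The polynomial f is an irreducible sextic over Q, so G = Gal(f/Q) is one of the 16 transitive subgroups 6T1, ..., 6T16 of S_6. The discriminant of f is 525625 = 725^2, a perfect square, so G is contained in A_6. The transitive groups of degree 6 contained in A_6 are: A_4 (6T4, order 12), S_4 (6T7, order 24), (C_3 x C_3) : C_4 (6T10, order 36), PSL(2,5) (6T12, order 60), A_6 (6T15, order 360). By Dedekind's theorem, for a prime p not dividing disc(f) the degrees of the irreducible factors of f mod p form the cycle type of an element of G. Factoring f modulo the 19 such primes p <= 73 (skipping 5, 29, which divide the discriminant), each new pattern first appears at: mod 2: f = (x^2 + x + 1)(x^4 + x + 1), pattern 4+2; mod 11: f = (x^3 + 2x + 9)(x^3 + 4x^2 + 8x + 3), pattern 3+3; mod 19: f = (x + 6)(x + 7)(x^2 + 5x + 12)(x^2 + 13x + 10), pattern 2+2+1+1; mod 61: f = (x + 18)(x + 25)(x + 32)(x^3 + 40x^2 + 14x + 47), pattern 3+1+1+1. No other pattern occurs in this range, so the set of observed cycle types is {4+2, 3+3, 2+2+1+1, 3+1+1+1}. The candidates containing elements of all these cycle types are (C_3 x C_3) : C_4 (6T10) of order 36, A_6 (6T15) of order 360; the others are excluded. The observed types are precisely the cycle types that occur in (C_3 x C_3) : C_4 (6T10) (apart from the identity). Each of the other remaining candidates has further cycle types, and by the Chebotarev density theorem the matching factorization patterns would occur for a proportion of primes equal to their share of the group: A_6 (6T15) additionally contains elements of type 5+1 (144 of its 360 elements, about 40% of primes). None of the 19 primes tested shows any such pattern (for each of these groups the chance of that is below 10^-4), which rules them out. Hence G = (C_3 x C_3) : C_4 (6T10), of order 36. The Galois group (C_3 x C_3) : C_4 (6T10) has order 36, so the splitting field has degree 36 over Q.

36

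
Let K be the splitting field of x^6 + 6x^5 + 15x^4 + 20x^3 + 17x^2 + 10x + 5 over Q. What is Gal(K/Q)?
S_4 x C_2

The polynomial f is an irreducible sextic over Q, so G = Gal(f/Q) is one of the 16 transitive subgroups 6T1, ..., 6T16 of S_6. The discriminant of f is -2508800, which is not a perfect square, so G is not contained in A_6. The transitive groups of degree 6 not contained in A_6 are: C_6 (6T1, order 6), S_3 (6T2, order 6), D_6 (6T3, order 12), C_3 x S_3 (6T5, order 18), A_4 x C_2 (6T6, order 24), S_4 (6T8, order 24), S_3 x S_3 (6T9, order 36), S_4 x C_2 (6T11, order 48), (S_3 x S_3) : C_2 (6T13, order 72), PGL(2,5) (6T14, order 120), S_6 (6T16, order 720). By Dedekind's theorem, for a prime p not dividing disc(f) the degrees of the irreducible factors of f mod p form the cycle type of an element of G. Factoring f modulo the 17 such primes p <= 71 (skipping 2, 5, 7, which divide the discriminant), each new pattern first appears at: mod 3: f = (x^3 + x^2 + x + 2)(x^3 + 2x^2 + 1), pattern 3+3; mod 13: f = (x^6 + 6x^5 + 2x^4 + 7x^3 + 4x^2 + 10x + 5), pattern 6; mod 19: f = (x^2 + 2x + 6)(x^4 + 4x^3 + x^2 + 13x + 4), pattern 4+2; mod 23: f = (x + 12)(x + 13)(x^4 + 4x^3 + 12x^2 + 16x + 22), pattern 4+1+1; mod 53: f = (x^2 + 2x + 46)(x^2 + 13x + 50)(x^2 + 44x + 28), pattern 2+2+2; mod 59: f = (x + 5)(x + 56)(x^2 + 7x + 56)(x^2 + 56x + 46), pattern 2+2+1+1; mod 71: f = (x + 9)(x + 12)(x + 61)(x + 64)(x^2 + 2x + 44), pattern 2+1+1+1+1. No other pattern occurs in this range, so the set of observed cycle types is {3+3, 6, 4+2, 4+1+1, 2+2+2, 2+2+1+1, 2+1+1+1+1}. The candidates containing elements of all these cycle types are S_4 x C_2 (6T11) of order 48, S_6 (6T16) of order 720; the others are excluded. The observed types are precisely the cycle types that occur in S_4 x C_2 (6T11) (apart from the identity). Each of the other remaining candidates has further cycle types, and by the Chebotarev density theorem the matching factorization patterns would occur for a proportion of primes equal to their share of the group: S_6 (6T16) additionally contains elements of type 5+1, 3+2+1, 3+1+1+1 (304 of its 720 elements, about 42% of primes). None of the 17 primes tested shows any such pattern (for each of these groups the chance of that is below 10^-4), which rules them out. Hence G = S_4 x C_2 (6T11), of order 48.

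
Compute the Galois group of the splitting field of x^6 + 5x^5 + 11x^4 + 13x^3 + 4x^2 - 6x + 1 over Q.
The polynomial f is an irreducible sextic over Q, so G = Gal(f/Q) is one of the 16 transitive subgroups 6T1, ..., 6T16 of S_6. The discriminant of f is 525625 = 725^2, a perfect square, so G is contained in A_6. The transitive groups of degree 6 contained in A_6 are: A_4 (6T4, order 12), S_4 (6T7, order 24), (C_3 x C_3) : C_4 (6T10, order 36), PSL(2,5) (6T12, order 60), A_6 (6T15, order 360). By Dedekind's theorem, for a prime p not dividing disc(f) the degrees of the irreducible factors of f mod p form the cycle type of an element of G. Factoring f modulo the 19 such primes p <= 73 (skipping 5, 29, which divide the discriminant), each new pattern first appears at: mod 2: f = (x^2 + x + 1)(x^4 + x + 1), pattern 4+2; mod 11: f = (x^3 + 6x^2 + 3x + 10)(x^3 + 10x^2 + 3x + 10), pattern 3+3; mod 19: f = (x + 8)(x + 9)(x^2 + 9x + 7)(x^2 + 17x + 2), pattern 2+2+1+1; mod 61: f = (x + 20)(x + 27)(x + 34)(x^3 + 46x^2 + 3x + 60), pattern 3+1+1+1. No other pattern occurs in this range, so the set of observed cycle types is {4+2, 3+3, 2+2+1+1, 3+1+1+1}. The candidates containing elements of all these cycle types are (C_3 x C_3) : C_4 (6T10) of order 36, A_6 (6T15) of order 360; the others are excluded. The observed types are precisely the cycle types that occur in (C_3 x C_3) : C_4 (6T10) (apart from the identity). Each of the other remaining candidates has further cycle types, and by the Chebotarev density theorem the matching factorization patterns would occur for a proportion of primes equal to their share of the group: A_6 (6T15) additionally contains elements of type 5+1 (144 of its 360 elements, about 40% of primes). None of the 19 primes tested shows any such pattern (for each of these groups the chance of that is below 10^-4), which rules them out. Hence G = (C_3 x C_3) : C_4 (6T10), of order 36.

(C_3 x C_3) : C_4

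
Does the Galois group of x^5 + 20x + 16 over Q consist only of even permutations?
The polynomial is irreducible of degree 5 over Q. Its discriminant is 1024000000 = 32000^2, a perfect square. A Galois group lies in the alternating group exactly when the discriminant is a square in Q, so the Galois group (A_5) is contained in A_5.

Yes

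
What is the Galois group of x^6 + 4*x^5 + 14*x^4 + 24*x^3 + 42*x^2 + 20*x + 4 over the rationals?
The polynomial f is an irreducible sextic over Q, so G = Gal(f/Q) is one of the 16 transitive subgroups 6T1, ..., 6T16 of S_6. The discriminant of f is -54718156800, which is not a perfect square, so G is not contained in A_6. The transitive groups of degree 6 not contained in A_6 are: C_6 (6T1, order 6), S_3 (6T2, order 6), D_6 (6T3, order 12), C_3 x S_3 (6T5, order 18), A_4 x C_2 (6T6, order 24), S_4 (6T8, order 24), S_3 x S_3 (6T9, order 36), S_4 x C_2 (6T11, order 48), (S_3 x S_3) : C_2 (6T13, order 72), PGL(2,5) (6T14, order 120), S_6 (6T16, order 720). By Dedekind's theorem, for a prime p not dividing disc(f) the degrees of the irreducible factors of f mod p form the cycle type of an element of G. Factoring f modulo the 27 such primes p <= 113 (skipping 2, 3, 5, which divide the discriminant), each new pattern first appears at: mod 7: f = (x^2 + 3x + 6)(x^4 + x^3 + 5x^2 + 3x + 3), pattern 4+2; mod 13: f = (x + 1)(x^2 + x + 2)(x^3 + 2x^2 + 7x + 2), pattern 3+2+1; mod 17: f = (x^3 + 2x^2 + 2)(x^3 + 2x^2 + 10x + 2), pattern 3+3; mod 19: f = (x^2 + 5)(x^2 + 11x + 8)(x^2 + 12x + 2), pattern 2+2+2; mod 31: f = (x^6 + 4x^5 + 14x^4 + 24x^3 + 11x^2 + 20x + 4), pattern 6; mod 37: f = (x + 24)(x + 25)(x^2 + 14x + 6)(x^2 + 15x + 34), pattern 2+2+1+1; mod 41: f = (x + 15)(x + 30)(x + 39)(x^3 + 2x^2 + 19x + 2), pattern 3+1+1+1; mod 113: f = (x + 3)(x + 32)(x + 53)(x + 59)(x^2 + 83x + 106), pattern 2+1+1+1+1. No other pattern occurs in this range, so the set of observed cycle types is {4+2, 3+2+1, 3+3, 2+2+2, 6, 2+2+1+1, 3+1+1+1, 2+1+1+1+1}. The candidates containing elements of all these cycle types are (S_3 x S_3) : C_2 (6T13) of order 72, S_6 (6T16) of order 720; the others are excluded. The observed types are precisely the cycle types that occur in (S_3 x S_3) : C_2 (6T13) (apart from the identity). Each of the other remaining candidates has further cycle types, and by the Chebotarev density theorem the matching factorization patterns would occur for a proportion of primes equal to their share of the group: S_6 (6T16) additionally contains elements of type 5+1, 4+1+1 (234 of its 720 elements, about 32% of primes). None of the 27 primes tested shows any such pattern (for each of these groups the chance of that is below 10^-4), which rules them out. Hence G = (S_3 x S_3) : C_2 (6T13), of order 72.

(S_3 x S_3) : C_2 (order 72)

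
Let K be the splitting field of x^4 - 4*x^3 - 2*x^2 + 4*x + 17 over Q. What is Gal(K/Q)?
S_4 (order 24)

The polynomial is an irreducible quartic over Q and its discriminant is -1159168, which is not a perfect square, so the Galois group is not contained in A_4. The resolvent cubic y^3 + 2*y^2 - 84*y - 424 is irreducible over Q. An irreducible resolvent with non-square discriminant gives S_4.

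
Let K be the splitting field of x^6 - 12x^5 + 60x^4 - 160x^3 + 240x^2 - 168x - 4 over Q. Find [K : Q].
360

The degree of the splitting field over Q equals the order of the Galois group, so first determine the group. The polynomial f is an irreducible sextic over Q, so G = Gal(f/Q) is one of the 16 transitive subgroups 6T1, ..., 6T16 of S_6. The discriminant of f is 746496000000 = 864000^2, a perfect square, so G is contained in A_6. The transitive groups of degree 6 contained in A_6 are: A_4 (6T4, order 12), S_4 (6T7, order 24), (C_3 x C_3) : C_4 (6T10, order 36), PSL(2,5) (6T12, order 60), A_6 (6T15, order 360). By Dedekind's theorem, for a prime p not dividing disc(f) the degrees of the irreducible factors of f mod p form the cycle type of an element of G. Factoring f modulo the 6 such primes p <= 23 (skipping 2, 3, 5, which divide the discriminant), each new pattern first appears at: mod 7: f = (x + 1)(x^5 + x^4 + 3x^3 + 5x^2 + 4x + 3), pattern 5+1; mod 23: f = (x + 5)(x + 10)(x + 19)(x^3 + x + 6), pattern 3+1+1+1. No other pattern occurs in this range, so the set of observed cycle types is {5+1, 3+1+1+1}. Among the candidates above, the only group containing elements of all these cycle types is A_6 (6T15) — each of A_4 (6T4), S_4 (6T7), (C_3 x C_3) : C_4 (6T10), PSL(2,5) (6T12) lacks at least one of them. Hence G = A_6 (6T15), of order 360. The Galois group A_6 (6T15) has order 360, so the splitting field has degree 360 over Q.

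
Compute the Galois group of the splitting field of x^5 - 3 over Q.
The polynomial f is an irreducible quintic over Q, so G = Gal(f/Q) is a transitive subgroup of S_5: one of C_5 (5T1, order 5), D_5 (5T2, order 10), F_20 (5T3, order 20), A_5 (5T4, order 60) or S_5 (5T5, order 120). The discriminant of f is 253125, which is not a perfect square, so G is not contained in A_5. The transitive groups of degree 5 not contained in A_5 are: F_20 (5T3, order 20), S_5 (5T5, order 120). By Dedekind's theorem, for a prime p not dividing disc(f) the degrees of the irreducible factors of f mod p form the cycle type of an element of G. Factoring f modulo the 18 such primes p <= 71 (skipping 3, 5, which divide the discriminant), each new pattern first appears at: mod 2: f = (x + 1)(x^4 + x^3 + x^2 + x + 1), pattern 4+1; mod 11: f = (x^5 + 8), pattern 5; mod 19: f = (x + 9)(x^2 + 12x + 5)(x^2 + 17x + 5), pattern 2+2+1; mod 41: f = (x + 3)(x + 7)(x + 13)(x + 29)(x + 30), pattern 1+1+1+1+1. No other pattern occurs in this range, so the set of observed cycle types is {4+1, 5, 2+2+1, 1+1+1+1+1}. The candidates containing elements of all these cycle types are F_20 (5T3) of order 20, S_5 (5T5) of order 120; the others are excluded. The observed types are precisely the cycle types that occur in F_20 (5T3). Each of the other remaining candidates has further cycle types, and by the Chebotarev density theorem the matching factorization patterns would occur for a proportion of primes equal to their share of the group: S_5 (5T5) additionally contains elements of type 3+2, 3+1+1, 2+1+1+1 (50 of its 120 elements, about 42% of primes). None of the 18 primes tested shows any such pattern (for each of these groups the chance of that is below 10^-4), which rules them out. Hence G = F_20 (5T3), of order 20.

F_20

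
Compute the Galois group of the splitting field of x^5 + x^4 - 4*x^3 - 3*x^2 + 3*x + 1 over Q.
The polynomial f is an irreducible quintic over Q, so G = Gal(f/Q) is a transitive subgroup of S_5: one of C_5 (5T1, order 5), D_5 (5T2, order 10), F_20 (5T3, order 20), A_5 (5T4, order 60) or S_5 (5T5, order 120). The discriminant of f is 14641 = 121^2, a perfect square, so G is contained in A_5. The transitive groups of degree 5 contained in A_5 are: C_5 (5T1, order 5), D_5 (5T2, order 10), A_5 (5T4, order 60). By Dedekind's theorem, for a prime p not dividing disc(f) the degrees of the irreducible factors of f mod p form the cycle type of an element of G. Factoring f modulo the 14 such primes p <= 47 (skipping 11, which divides the discriminant), each new pattern first appears at: mod 2: f = (x^5 + x^4 + x^2 + x + 1), pattern 5; mod 23: f = (x + 9)(x + 12)(x + 13)(x + 17)(x + 19), pattern 1+1+1+1+1. No other pattern occurs in this range, so the set of observed cycle types is {5, 1+1+1+1+1}. The candidates containing elements of all these cycle types are C_5 (5T1) of order 5, D_5 (5T2) of order 10, A_5 (5T4) of order 60; the others are excluded. The observed types are precisely the cycle types that occur in C_5 (5T1). Each of the other remaining candidates has further cycle types, and by the Chebotarev density theorem the matching factorization patterns would occur for a proportion of primes equal to their share of the group: D_5 (5T2) additionally contains elements of type 2+2+1 (5 of its 10 elements, about 50% of primes); A_5 (5T4) additionally contains elements of type 3+1+1, 2+2+1 (35 of its 60 elements, about 58% of primes). None of the 14 primes tested shows any such pattern (for each of these groups the chance of that is below 10^-4), which rules them out. Hence G = C_5 (5T1), of order 5.

C_5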